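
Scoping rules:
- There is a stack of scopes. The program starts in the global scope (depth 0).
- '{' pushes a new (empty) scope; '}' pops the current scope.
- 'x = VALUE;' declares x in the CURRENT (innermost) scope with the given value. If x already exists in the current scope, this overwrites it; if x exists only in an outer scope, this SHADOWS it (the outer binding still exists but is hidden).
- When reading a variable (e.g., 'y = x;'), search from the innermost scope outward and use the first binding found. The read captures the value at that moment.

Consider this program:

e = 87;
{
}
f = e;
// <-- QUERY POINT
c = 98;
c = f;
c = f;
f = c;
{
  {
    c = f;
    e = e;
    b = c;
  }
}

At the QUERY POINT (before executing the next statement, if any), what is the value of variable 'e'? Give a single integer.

Step 1: declare e=87 at depth 0
Step 2: enter scope (depth=1)
Step 3: exit scope (depth=0)
Step 4: declare f=(read e)=87 at depth 0
Visible at query point: e=87 f=87

Answer: 87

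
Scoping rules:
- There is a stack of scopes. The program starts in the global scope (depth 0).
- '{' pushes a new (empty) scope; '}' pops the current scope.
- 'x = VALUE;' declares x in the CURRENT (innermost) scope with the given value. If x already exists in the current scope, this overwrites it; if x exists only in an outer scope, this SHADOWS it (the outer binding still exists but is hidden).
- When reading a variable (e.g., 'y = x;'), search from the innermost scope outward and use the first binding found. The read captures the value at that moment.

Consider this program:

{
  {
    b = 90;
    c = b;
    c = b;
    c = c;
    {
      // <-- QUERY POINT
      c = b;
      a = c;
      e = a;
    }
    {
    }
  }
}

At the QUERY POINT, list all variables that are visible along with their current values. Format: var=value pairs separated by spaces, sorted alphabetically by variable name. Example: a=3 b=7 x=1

Answer: b=90 c=90

Derivation:
Step 1: enter scope (depth=1)
Step 2: enter scope (depth=2)
Step 3: declare b=90 at depth 2
Step 4: declare c=(read b)=90 at depth 2
Step 5: declare c=(read b)=90 at depth 2
Step 6: declare c=(read c)=90 at depth 2
Step 7: enter scope (depth=3)
Visible at query point: b=90 c=90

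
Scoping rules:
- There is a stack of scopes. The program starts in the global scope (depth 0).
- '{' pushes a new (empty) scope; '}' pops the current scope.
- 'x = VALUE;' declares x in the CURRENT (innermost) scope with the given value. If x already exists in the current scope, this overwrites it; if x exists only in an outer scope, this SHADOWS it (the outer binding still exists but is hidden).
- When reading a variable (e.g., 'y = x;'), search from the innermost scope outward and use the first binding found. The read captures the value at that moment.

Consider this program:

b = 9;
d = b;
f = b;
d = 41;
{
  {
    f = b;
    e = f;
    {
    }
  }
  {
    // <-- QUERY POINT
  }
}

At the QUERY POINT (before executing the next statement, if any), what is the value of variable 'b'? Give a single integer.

Step 1: declare b=9 at depth 0
Step 2: declare d=(read b)=9 at depth 0
Step 3: declare f=(read b)=9 at depth 0
Step 4: declare d=41 at depth 0
Step 5: enter scope (depth=1)
Step 6: enter scope (depth=2)
Step 7: declare f=(read b)=9 at depth 2
Step 8: declare e=(read f)=9 at depth 2
Step 9: enter scope (depth=3)
Step 10: exit scope (depth=2)
Step 11: exit scope (depth=1)
Step 12: enter scope (depth=2)
Visible at query point: b=9 d=41 f=9

Answer: 9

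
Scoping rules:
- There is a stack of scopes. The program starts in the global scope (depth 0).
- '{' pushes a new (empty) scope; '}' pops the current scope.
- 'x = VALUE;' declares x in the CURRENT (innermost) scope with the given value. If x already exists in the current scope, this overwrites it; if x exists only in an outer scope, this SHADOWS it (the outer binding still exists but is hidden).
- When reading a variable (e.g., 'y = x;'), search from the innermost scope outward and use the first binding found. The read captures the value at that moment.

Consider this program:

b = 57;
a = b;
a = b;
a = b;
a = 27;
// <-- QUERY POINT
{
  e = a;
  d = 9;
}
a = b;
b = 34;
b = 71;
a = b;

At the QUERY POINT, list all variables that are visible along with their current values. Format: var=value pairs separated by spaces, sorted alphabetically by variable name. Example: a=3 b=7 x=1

Answer: a=27 b=57

Derivation:
Step 1: declare b=57 at depth 0
Step 2: declare a=(read b)=57 at depth 0
Step 3: declare a=(read b)=57 at depth 0
Step 4: declare a=(read b)=57 at depth 0
Step 5: declare a=27 at depth 0
Visible at query point: a=27 b=57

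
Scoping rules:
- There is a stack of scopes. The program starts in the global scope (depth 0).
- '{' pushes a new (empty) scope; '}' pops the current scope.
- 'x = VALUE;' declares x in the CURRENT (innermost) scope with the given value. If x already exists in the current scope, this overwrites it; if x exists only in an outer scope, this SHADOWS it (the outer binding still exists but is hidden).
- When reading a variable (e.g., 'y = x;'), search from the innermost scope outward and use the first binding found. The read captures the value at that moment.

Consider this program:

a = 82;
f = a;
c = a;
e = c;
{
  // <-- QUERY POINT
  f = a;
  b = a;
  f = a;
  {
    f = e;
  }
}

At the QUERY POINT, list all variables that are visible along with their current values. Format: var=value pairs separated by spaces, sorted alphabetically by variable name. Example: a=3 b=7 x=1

Answer: a=82 c=82 e=82 f=82

Derivation:
Step 1: declare a=82 at depth 0
Step 2: declare f=(read a)=82 at depth 0
Step 3: declare c=(read a)=82 at depth 0
Step 4: declare e=(read c)=82 at depth 0
Step 5: enter scope (depth=1)
Visible at query point: a=82 c=82 e=82 f=82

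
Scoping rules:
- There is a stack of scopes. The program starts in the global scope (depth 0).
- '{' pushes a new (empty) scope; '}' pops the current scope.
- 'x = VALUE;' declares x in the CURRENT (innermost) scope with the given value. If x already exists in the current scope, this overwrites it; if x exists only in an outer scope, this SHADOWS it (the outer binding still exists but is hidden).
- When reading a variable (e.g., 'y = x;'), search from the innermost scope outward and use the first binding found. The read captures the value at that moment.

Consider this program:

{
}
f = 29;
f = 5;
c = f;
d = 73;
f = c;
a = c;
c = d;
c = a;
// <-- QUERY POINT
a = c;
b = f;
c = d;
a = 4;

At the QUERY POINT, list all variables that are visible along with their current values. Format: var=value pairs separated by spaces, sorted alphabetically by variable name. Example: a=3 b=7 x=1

Answer: a=5 c=5 d=73 f=5

Derivation:
Step 1: enter scope (depth=1)
Step 2: exit scope (depth=0)
Step 3: declare f=29 at depth 0
Step 4: declare f=5 at depth 0
Step 5: declare c=(read f)=5 at depth 0
Step 6: declare d=73 at depth 0
Step 7: declare f=(read c)=5 at depth 0
Step 8: declare a=(read c)=5 at depth 0
Step 9: declare c=(read d)=73 at depth 0
Step 10: declare c=(read a)=5 at depth 0
Visible at query point: a=5 c=5 d=73 f=5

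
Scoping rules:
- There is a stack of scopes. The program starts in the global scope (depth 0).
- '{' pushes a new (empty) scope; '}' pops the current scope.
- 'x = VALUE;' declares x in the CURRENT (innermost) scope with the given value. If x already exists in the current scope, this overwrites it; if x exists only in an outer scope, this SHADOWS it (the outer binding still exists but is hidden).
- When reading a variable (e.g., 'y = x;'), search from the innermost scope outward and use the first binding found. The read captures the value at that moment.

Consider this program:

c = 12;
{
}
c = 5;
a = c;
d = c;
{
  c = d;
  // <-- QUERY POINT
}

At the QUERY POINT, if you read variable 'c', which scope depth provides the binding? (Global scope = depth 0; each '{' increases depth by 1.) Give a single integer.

Answer: 1

Derivation:
Step 1: declare c=12 at depth 0
Step 2: enter scope (depth=1)
Step 3: exit scope (depth=0)
Step 4: declare c=5 at depth 0
Step 5: declare a=(read c)=5 at depth 0
Step 6: declare d=(read c)=5 at depth 0
Step 7: enter scope (depth=1)
Step 8: declare c=(read d)=5 at depth 1
Visible at query point: a=5 c=5 d=5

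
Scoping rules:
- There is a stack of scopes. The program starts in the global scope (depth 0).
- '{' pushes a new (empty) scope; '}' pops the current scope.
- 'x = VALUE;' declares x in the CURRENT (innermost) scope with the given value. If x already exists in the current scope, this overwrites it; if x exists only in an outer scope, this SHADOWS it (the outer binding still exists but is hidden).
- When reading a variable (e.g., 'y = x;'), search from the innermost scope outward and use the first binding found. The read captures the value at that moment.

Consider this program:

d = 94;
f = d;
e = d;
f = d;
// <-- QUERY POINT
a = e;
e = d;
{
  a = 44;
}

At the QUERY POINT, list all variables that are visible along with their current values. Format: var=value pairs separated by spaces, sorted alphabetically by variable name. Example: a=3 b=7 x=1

Answer: d=94 e=94 f=94

Derivation:
Step 1: declare d=94 at depth 0
Step 2: declare f=(read d)=94 at depth 0
Step 3: declare e=(read d)=94 at depth 0
Step 4: declare f=(read d)=94 at depth 0
Visible at query point: d=94 e=94 f=94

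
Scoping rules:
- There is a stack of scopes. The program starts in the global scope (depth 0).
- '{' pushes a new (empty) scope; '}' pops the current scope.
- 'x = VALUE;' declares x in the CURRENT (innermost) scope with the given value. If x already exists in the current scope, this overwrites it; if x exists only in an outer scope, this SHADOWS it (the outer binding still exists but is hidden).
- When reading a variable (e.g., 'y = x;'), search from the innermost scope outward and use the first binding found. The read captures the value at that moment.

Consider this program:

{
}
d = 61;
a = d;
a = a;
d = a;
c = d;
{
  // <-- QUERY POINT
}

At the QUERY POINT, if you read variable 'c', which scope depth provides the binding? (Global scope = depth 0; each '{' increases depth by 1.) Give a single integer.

Answer: 0

Derivation:
Step 1: enter scope (depth=1)
Step 2: exit scope (depth=0)
Step 3: declare d=61 at depth 0
Step 4: declare a=(read d)=61 at depth 0
Step 5: declare a=(read a)=61 at depth 0
Step 6: declare d=(read a)=61 at depth 0
Step 7: declare c=(read d)=61 at depth 0
Step 8: enter scope (depth=1)
Visible at query point: a=61 c=61 d=61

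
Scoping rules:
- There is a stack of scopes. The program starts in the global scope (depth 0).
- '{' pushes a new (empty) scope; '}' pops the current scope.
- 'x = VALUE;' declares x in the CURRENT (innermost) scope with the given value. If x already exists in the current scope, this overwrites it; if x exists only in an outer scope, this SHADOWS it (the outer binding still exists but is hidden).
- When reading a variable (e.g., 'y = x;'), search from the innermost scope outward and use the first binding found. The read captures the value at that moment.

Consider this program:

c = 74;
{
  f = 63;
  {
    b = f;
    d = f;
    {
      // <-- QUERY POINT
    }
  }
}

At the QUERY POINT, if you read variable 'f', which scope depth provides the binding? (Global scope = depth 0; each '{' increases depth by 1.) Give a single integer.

Answer: 1

Derivation:
Step 1: declare c=74 at depth 0
Step 2: enter scope (depth=1)
Step 3: declare f=63 at depth 1
Step 4: enter scope (depth=2)
Step 5: declare b=(read f)=63 at depth 2
Step 6: declare d=(read f)=63 at depth 2
Step 7: enter scope (depth=3)
Visible at query point: b=63 c=74 d=63 f=63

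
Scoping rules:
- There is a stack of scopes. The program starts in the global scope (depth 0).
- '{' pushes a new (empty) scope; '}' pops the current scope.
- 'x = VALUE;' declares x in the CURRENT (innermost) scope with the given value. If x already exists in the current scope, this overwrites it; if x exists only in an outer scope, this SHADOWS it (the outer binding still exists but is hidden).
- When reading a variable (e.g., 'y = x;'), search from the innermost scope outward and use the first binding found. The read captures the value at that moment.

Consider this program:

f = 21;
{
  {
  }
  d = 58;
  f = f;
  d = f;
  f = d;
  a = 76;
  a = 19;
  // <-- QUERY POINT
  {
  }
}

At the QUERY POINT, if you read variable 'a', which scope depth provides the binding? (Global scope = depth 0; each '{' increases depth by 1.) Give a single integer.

Answer: 1

Derivation:
Step 1: declare f=21 at depth 0
Step 2: enter scope (depth=1)
Step 3: enter scope (depth=2)
Step 4: exit scope (depth=1)
Step 5: declare d=58 at depth 1
Step 6: declare f=(read f)=21 at depth 1
Step 7: declare d=(read f)=21 at depth 1
Step 8: declare f=(read d)=21 at depth 1
Step 9: declare a=76 at depth 1
Step 10: declare a=19 at depth 1
Visible at query point: a=19 d=21 f=21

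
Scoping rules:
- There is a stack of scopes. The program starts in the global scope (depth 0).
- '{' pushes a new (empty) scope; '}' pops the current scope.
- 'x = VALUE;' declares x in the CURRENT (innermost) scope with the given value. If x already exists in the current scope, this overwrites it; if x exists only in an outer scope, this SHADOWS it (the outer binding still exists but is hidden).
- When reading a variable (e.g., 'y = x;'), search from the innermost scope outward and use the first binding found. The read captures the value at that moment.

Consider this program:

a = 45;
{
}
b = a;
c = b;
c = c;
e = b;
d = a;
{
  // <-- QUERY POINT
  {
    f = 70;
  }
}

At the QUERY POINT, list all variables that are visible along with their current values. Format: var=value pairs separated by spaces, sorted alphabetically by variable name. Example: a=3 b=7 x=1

Answer: a=45 b=45 c=45 d=45 e=45

Derivation:
Step 1: declare a=45 at depth 0
Step 2: enter scope (depth=1)
Step 3: exit scope (depth=0)
Step 4: declare b=(read a)=45 at depth 0
Step 5: declare c=(read b)=45 at depth 0
Step 6: declare c=(read c)=45 at depth 0
Step 7: declare e=(read b)=45 at depth 0
Step 8: declare d=(read a)=45 at depth 0
Step 9: enter scope (depth=1)
Visible at query point: a=45 b=45 c=45 d=45 e=45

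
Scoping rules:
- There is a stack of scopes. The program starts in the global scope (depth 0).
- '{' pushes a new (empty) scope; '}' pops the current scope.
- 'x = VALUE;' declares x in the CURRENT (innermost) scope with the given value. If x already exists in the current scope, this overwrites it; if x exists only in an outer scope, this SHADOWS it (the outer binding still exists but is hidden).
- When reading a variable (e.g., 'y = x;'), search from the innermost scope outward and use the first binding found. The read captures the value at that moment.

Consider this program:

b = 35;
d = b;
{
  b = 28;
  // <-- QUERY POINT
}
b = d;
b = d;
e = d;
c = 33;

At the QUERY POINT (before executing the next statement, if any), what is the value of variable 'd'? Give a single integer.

Step 1: declare b=35 at depth 0
Step 2: declare d=(read b)=35 at depth 0
Step 3: enter scope (depth=1)
Step 4: declare b=28 at depth 1
Visible at query point: b=28 d=35

Answer: 35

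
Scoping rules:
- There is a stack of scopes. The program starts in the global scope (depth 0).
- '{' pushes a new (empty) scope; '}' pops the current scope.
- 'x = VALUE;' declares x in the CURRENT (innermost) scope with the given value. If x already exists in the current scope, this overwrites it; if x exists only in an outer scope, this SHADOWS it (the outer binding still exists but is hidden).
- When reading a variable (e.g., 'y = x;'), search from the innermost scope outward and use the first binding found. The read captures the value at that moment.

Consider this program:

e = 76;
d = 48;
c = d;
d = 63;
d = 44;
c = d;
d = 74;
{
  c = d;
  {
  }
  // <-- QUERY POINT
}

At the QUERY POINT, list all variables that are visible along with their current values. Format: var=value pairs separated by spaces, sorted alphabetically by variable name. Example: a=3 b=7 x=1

Answer: c=74 d=74 e=76

Derivation:
Step 1: declare e=76 at depth 0
Step 2: declare d=48 at depth 0
Step 3: declare c=(read d)=48 at depth 0
Step 4: declare d=63 at depth 0
Step 5: declare d=44 at depth 0
Step 6: declare c=(read d)=44 at depth 0
Step 7: declare d=74 at depth 0
Step 8: enter scope (depth=1)
Step 9: declare c=(read d)=74 at depth 1
Step 10: enter scope (depth=2)
Step 11: exit scope (depth=1)
Visible at query point: c=74 d=74 e=76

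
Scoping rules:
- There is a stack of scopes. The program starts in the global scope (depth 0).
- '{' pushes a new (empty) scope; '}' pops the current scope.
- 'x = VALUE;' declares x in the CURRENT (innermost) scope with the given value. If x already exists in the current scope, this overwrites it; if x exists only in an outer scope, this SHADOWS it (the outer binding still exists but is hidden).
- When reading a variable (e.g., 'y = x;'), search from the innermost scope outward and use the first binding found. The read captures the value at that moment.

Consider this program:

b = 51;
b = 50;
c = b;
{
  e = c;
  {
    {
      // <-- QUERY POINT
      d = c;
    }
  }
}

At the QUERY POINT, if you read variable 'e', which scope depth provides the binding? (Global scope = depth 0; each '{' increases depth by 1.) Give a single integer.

Step 1: declare b=51 at depth 0
Step 2: declare b=50 at depth 0
Step 3: declare c=(read b)=50 at depth 0
Step 4: enter scope (depth=1)
Step 5: declare e=(read c)=50 at depth 1
Step 6: enter scope (depth=2)
Step 7: enter scope (depth=3)
Visible at query point: b=50 c=50 e=50

Answer: 1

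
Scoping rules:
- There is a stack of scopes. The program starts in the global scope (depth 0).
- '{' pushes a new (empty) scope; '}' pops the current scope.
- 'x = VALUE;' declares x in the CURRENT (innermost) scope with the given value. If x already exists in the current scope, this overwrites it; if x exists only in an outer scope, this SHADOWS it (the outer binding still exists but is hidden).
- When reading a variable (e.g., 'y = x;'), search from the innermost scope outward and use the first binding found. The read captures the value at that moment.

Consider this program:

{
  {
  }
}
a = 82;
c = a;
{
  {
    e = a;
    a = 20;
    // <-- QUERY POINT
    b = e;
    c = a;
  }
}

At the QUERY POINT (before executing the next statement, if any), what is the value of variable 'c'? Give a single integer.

Answer: 82

Derivation:
Step 1: enter scope (depth=1)
Step 2: enter scope (depth=2)
Step 3: exit scope (depth=1)
Step 4: exit scope (depth=0)
Step 5: declare a=82 at depth 0
Step 6: declare c=(read a)=82 at depth 0
Step 7: enter scope (depth=1)
Step 8: enter scope (depth=2)
Step 9: declare e=(read a)=82 at depth 2
Step 10: declare a=20 at depth 2
Visible at query point: a=20 c=82 e=82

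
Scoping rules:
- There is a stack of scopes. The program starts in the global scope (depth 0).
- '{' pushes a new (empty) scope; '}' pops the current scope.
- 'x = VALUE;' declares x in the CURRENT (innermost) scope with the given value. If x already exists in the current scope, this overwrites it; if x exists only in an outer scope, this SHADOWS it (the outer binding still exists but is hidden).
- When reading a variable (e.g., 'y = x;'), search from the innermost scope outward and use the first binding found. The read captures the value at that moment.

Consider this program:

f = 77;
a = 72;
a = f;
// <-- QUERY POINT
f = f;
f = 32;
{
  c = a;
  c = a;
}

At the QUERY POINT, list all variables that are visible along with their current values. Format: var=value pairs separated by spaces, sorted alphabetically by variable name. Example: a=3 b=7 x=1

Step 1: declare f=77 at depth 0
Step 2: declare a=72 at depth 0
Step 3: declare a=(read f)=77 at depth 0
Visible at query point: a=77 f=77

Answer: a=77 f=77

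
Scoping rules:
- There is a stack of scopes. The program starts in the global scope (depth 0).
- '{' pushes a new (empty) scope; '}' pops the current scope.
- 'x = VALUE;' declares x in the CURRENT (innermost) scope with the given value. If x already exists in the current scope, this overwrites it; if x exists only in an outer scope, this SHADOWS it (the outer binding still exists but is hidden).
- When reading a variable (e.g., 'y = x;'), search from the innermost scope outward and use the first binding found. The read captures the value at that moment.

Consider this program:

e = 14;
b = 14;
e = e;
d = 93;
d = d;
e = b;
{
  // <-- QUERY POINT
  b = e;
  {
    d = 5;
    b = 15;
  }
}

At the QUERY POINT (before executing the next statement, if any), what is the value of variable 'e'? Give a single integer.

Step 1: declare e=14 at depth 0
Step 2: declare b=14 at depth 0
Step 3: declare e=(read e)=14 at depth 0
Step 4: declare d=93 at depth 0
Step 5: declare d=(read d)=93 at depth 0
Step 6: declare e=(read b)=14 at depth 0
Step 7: enter scope (depth=1)
Visible at query point: b=14 d=93 e=14

Answer: 14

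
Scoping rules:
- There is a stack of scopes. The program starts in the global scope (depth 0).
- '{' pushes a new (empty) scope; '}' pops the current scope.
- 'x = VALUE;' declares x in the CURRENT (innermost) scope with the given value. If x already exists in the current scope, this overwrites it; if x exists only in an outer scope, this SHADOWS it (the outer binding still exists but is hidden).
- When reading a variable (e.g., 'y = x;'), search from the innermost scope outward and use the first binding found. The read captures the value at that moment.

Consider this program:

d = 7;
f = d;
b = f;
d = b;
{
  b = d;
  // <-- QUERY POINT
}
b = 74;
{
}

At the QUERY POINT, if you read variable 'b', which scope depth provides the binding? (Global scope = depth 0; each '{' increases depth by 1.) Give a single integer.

Step 1: declare d=7 at depth 0
Step 2: declare f=(read d)=7 at depth 0
Step 3: declare b=(read f)=7 at depth 0
Step 4: declare d=(read b)=7 at depth 0
Step 5: enter scope (depth=1)
Step 6: declare b=(read d)=7 at depth 1
Visible at query point: b=7 d=7 f=7

Answer: 1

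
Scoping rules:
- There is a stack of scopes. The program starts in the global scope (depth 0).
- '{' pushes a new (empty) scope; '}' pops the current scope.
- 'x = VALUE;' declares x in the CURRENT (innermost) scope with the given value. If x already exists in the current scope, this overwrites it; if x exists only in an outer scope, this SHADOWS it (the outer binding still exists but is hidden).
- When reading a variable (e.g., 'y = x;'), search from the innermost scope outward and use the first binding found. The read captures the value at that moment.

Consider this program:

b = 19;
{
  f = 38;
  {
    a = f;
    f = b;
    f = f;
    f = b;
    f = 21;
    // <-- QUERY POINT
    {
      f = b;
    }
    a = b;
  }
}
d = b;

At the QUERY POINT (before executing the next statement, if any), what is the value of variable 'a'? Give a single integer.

Step 1: declare b=19 at depth 0
Step 2: enter scope (depth=1)
Step 3: declare f=38 at depth 1
Step 4: enter scope (depth=2)
Step 5: declare a=(read f)=38 at depth 2
Step 6: declare f=(read b)=19 at depth 2
Step 7: declare f=(read f)=19 at depth 2
Step 8: declare f=(read b)=19 at depth 2
Step 9: declare f=21 at depth 2
Visible at query point: a=38 b=19 f=21

Answer: 38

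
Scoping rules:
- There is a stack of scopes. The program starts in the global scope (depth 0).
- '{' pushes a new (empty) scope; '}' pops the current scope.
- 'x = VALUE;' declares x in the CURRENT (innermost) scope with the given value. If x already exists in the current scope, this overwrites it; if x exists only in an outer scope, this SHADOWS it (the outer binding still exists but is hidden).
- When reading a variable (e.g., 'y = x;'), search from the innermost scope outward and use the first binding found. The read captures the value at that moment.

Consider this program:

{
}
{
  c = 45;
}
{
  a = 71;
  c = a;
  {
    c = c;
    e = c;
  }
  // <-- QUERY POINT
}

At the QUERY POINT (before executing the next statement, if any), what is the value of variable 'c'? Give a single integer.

Step 1: enter scope (depth=1)
Step 2: exit scope (depth=0)
Step 3: enter scope (depth=1)
Step 4: declare c=45 at depth 1
Step 5: exit scope (depth=0)
Step 6: enter scope (depth=1)
Step 7: declare a=71 at depth 1
Step 8: declare c=(read a)=71 at depth 1
Step 9: enter scope (depth=2)
Step 10: declare c=(read c)=71 at depth 2
Step 11: declare e=(read c)=71 at depth 2
Step 12: exit scope (depth=1)
Visible at query point: a=71 c=71

Answer: 71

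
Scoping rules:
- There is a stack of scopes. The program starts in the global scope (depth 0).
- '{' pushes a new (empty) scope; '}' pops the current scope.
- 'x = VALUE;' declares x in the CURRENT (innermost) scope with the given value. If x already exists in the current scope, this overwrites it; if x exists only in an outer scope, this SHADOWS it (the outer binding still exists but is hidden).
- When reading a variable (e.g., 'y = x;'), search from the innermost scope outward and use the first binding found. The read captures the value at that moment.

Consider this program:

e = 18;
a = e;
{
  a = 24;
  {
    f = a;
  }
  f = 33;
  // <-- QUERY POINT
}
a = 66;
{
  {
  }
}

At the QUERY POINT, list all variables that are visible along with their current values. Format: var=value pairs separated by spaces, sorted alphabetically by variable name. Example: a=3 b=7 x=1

Answer: a=24 e=18 f=33

Derivation:
Step 1: declare e=18 at depth 0
Step 2: declare a=(read e)=18 at depth 0
Step 3: enter scope (depth=1)
Step 4: declare a=24 at depth 1
Step 5: enter scope (depth=2)
Step 6: declare f=(read a)=24 at depth 2
Step 7: exit scope (depth=1)
Step 8: declare f=33 at depth 1
Visible at query point: a=24 e=18 f=33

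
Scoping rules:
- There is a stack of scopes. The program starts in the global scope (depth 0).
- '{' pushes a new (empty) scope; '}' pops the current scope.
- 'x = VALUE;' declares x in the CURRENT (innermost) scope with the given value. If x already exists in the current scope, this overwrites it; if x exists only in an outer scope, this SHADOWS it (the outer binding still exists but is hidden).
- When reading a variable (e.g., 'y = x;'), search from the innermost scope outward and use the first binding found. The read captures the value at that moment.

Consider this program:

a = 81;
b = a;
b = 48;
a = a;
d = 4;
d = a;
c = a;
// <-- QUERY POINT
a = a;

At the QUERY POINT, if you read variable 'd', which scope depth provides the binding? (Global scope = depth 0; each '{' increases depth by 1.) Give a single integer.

Step 1: declare a=81 at depth 0
Step 2: declare b=(read a)=81 at depth 0
Step 3: declare b=48 at depth 0
Step 4: declare a=(read a)=81 at depth 0
Step 5: declare d=4 at depth 0
Step 6: declare d=(read a)=81 at depth 0
Step 7: declare c=(read a)=81 at depth 0
Visible at query point: a=81 b=48 c=81 d=81

Answer: 0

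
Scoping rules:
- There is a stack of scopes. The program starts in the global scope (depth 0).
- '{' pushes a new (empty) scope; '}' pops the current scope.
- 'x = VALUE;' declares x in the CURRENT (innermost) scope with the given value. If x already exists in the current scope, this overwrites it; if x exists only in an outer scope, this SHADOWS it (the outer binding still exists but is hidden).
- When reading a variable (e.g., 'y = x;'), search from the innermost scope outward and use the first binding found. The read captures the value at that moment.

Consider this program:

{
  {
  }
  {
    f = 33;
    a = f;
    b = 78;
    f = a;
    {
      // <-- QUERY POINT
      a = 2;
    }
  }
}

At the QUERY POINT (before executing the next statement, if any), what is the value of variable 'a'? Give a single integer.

Answer: 33

Derivation:
Step 1: enter scope (depth=1)
Step 2: enter scope (depth=2)
Step 3: exit scope (depth=1)
Step 4: enter scope (depth=2)
Step 5: declare f=33 at depth 2
Step 6: declare a=(read f)=33 at depth 2
Step 7: declare b=78 at depth 2
Step 8: declare f=(read a)=33 at depth 2
Step 9: enter scope (depth=3)
Visible at query point: a=33 b=78 f=33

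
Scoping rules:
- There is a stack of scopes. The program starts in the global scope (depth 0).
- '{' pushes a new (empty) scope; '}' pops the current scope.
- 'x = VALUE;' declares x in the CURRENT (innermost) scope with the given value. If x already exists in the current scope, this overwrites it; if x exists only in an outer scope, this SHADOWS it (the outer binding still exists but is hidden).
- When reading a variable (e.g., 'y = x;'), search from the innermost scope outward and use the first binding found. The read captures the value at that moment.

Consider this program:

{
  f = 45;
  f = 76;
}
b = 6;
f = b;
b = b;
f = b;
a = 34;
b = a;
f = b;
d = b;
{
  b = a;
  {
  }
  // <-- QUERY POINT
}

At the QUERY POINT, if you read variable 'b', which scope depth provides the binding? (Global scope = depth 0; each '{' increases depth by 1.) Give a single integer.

Answer: 1

Derivation:
Step 1: enter scope (depth=1)
Step 2: declare f=45 at depth 1
Step 3: declare f=76 at depth 1
Step 4: exit scope (depth=0)
Step 5: declare b=6 at depth 0
Step 6: declare f=(read b)=6 at depth 0
Step 7: declare b=(read b)=6 at depth 0
Step 8: declare f=(read b)=6 at depth 0
Step 9: declare a=34 at depth 0
Step 10: declare b=(read a)=34 at depth 0
Step 11: declare f=(read b)=34 at depth 0
Step 12: declare d=(read b)=34 at depth 0
Step 13: enter scope (depth=1)
Step 14: declare b=(read a)=34 at depth 1
Step 15: enter scope (depth=2)
Step 16: exit scope (depth=1)
Visible at query point: a=34 b=34 d=34 f=34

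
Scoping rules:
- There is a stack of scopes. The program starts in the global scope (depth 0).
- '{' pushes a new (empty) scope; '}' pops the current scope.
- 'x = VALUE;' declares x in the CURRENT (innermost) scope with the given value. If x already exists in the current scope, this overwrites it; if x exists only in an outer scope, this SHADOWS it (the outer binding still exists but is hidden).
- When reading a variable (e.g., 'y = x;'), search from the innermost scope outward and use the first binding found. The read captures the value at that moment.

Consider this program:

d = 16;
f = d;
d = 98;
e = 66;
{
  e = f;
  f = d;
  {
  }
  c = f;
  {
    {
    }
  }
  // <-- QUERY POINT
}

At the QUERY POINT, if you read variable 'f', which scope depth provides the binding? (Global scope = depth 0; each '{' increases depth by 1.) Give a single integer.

Step 1: declare d=16 at depth 0
Step 2: declare f=(read d)=16 at depth 0
Step 3: declare d=98 at depth 0
Step 4: declare e=66 at depth 0
Step 5: enter scope (depth=1)
Step 6: declare e=(read f)=16 at depth 1
Step 7: declare f=(read d)=98 at depth 1
Step 8: enter scope (depth=2)
Step 9: exit scope (depth=1)
Step 10: declare c=(read f)=98 at depth 1
Step 11: enter scope (depth=2)
Step 12: enter scope (depth=3)
Step 13: exit scope (depth=2)
Step 14: exit scope (depth=1)
Visible at query point: c=98 d=98 e=16 f=98

Answer: 1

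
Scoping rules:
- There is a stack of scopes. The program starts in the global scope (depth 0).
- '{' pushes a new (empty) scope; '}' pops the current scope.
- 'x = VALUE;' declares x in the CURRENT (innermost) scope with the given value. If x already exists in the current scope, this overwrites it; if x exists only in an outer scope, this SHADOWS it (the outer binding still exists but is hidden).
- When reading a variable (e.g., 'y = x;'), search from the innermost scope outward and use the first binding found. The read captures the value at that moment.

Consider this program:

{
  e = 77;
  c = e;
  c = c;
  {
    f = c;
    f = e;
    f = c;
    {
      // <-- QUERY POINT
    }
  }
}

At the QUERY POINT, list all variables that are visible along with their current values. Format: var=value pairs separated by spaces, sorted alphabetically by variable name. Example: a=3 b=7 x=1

Answer: c=77 e=77 f=77

Derivation:
Step 1: enter scope (depth=1)
Step 2: declare e=77 at depth 1
Step 3: declare c=(read e)=77 at depth 1
Step 4: declare c=(read c)=77 at depth 1
Step 5: enter scope (depth=2)
Step 6: declare f=(read c)=77 at depth 2
Step 7: declare f=(read e)=77 at depth 2
Step 8: declare f=(read c)=77 at depth 2
Step 9: enter scope (depth=3)
Visible at query point: c=77 e=77 f=77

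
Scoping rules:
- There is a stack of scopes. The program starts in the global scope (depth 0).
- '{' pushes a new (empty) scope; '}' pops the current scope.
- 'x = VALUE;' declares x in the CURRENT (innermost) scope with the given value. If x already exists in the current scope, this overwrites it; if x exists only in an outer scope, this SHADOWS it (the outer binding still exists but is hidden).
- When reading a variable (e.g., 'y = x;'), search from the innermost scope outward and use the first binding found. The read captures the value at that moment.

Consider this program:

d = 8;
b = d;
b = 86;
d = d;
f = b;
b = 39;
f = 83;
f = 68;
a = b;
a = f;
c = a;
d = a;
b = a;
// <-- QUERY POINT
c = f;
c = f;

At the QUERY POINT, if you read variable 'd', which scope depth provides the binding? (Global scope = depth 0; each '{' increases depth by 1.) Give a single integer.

Step 1: declare d=8 at depth 0
Step 2: declare b=(read d)=8 at depth 0
Step 3: declare b=86 at depth 0
Step 4: declare d=(read d)=8 at depth 0
Step 5: declare f=(read b)=86 at depth 0
Step 6: declare b=39 at depth 0
Step 7: declare f=83 at depth 0
Step 8: declare f=68 at depth 0
Step 9: declare a=(read b)=39 at depth 0
Step 10: declare a=(read f)=68 at depth 0
Step 11: declare c=(read a)=68 at depth 0
Step 12: declare d=(read a)=68 at depth 0
Step 13: declare b=(read a)=68 at depth 0
Visible at query point: a=68 b=68 c=68 d=68 f=68

Answer: 0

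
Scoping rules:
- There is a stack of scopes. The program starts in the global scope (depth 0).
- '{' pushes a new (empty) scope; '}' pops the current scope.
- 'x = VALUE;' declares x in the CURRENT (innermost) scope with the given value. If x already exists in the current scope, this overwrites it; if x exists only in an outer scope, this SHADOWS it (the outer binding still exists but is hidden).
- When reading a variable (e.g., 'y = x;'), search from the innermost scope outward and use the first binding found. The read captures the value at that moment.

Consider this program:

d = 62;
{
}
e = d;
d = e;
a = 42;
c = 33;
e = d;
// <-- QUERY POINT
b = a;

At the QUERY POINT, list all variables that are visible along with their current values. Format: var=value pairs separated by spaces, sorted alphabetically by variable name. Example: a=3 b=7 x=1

Step 1: declare d=62 at depth 0
Step 2: enter scope (depth=1)
Step 3: exit scope (depth=0)
Step 4: declare e=(read d)=62 at depth 0
Step 5: declare d=(read e)=62 at depth 0
Step 6: declare a=42 at depth 0
Step 7: declare c=33 at depth 0
Step 8: declare e=(read d)=62 at depth 0
Visible at query point: a=42 c=33 d=62 e=62

Answer: a=42 c=33 d=62 e=62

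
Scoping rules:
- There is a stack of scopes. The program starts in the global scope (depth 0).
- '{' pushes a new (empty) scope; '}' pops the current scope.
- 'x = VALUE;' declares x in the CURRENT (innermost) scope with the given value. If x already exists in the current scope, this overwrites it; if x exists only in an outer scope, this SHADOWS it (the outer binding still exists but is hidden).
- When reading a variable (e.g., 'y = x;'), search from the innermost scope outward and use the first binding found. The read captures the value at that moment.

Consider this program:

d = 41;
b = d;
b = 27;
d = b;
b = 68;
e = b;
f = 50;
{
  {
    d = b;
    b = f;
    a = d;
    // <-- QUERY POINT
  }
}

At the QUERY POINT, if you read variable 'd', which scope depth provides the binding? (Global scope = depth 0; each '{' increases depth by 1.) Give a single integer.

Answer: 2

Derivation:
Step 1: declare d=41 at depth 0
Step 2: declare b=(read d)=41 at depth 0
Step 3: declare b=27 at depth 0
Step 4: declare d=(read b)=27 at depth 0
Step 5: declare b=68 at depth 0
Step 6: declare e=(read b)=68 at depth 0
Step 7: declare f=50 at depth 0
Step 8: enter scope (depth=1)
Step 9: enter scope (depth=2)
Step 10: declare d=(read b)=68 at depth 2
Step 11: declare b=(read f)=50 at depth 2
Step 12: declare a=(read d)=68 at depth 2
Visible at query point: a=68 b=50 d=68 e=68 f=50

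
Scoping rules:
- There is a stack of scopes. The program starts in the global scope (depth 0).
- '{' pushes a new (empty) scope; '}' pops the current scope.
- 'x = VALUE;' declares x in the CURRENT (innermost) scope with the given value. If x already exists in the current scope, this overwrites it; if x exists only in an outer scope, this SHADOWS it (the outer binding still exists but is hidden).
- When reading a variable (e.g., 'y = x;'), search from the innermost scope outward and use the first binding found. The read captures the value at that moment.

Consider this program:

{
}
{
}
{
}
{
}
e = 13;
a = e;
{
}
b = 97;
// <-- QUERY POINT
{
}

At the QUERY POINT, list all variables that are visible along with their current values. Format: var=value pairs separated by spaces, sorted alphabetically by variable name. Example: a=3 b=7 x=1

Answer: a=13 b=97 e=13

Derivation:
Step 1: enter scope (depth=1)
Step 2: exit scope (depth=0)
Step 3: enter scope (depth=1)
Step 4: exit scope (depth=0)
Step 5: enter scope (depth=1)
Step 6: exit scope (depth=0)
Step 7: enter scope (depth=1)
Step 8: exit scope (depth=0)
Step 9: declare e=13 at depth 0
Step 10: declare a=(read e)=13 at depth 0
Step 11: enter scope (depth=1)
Step 12: exit scope (depth=0)
Step 13: declare b=97 at depth 0
Visible at query point: a=13 b=97 e=13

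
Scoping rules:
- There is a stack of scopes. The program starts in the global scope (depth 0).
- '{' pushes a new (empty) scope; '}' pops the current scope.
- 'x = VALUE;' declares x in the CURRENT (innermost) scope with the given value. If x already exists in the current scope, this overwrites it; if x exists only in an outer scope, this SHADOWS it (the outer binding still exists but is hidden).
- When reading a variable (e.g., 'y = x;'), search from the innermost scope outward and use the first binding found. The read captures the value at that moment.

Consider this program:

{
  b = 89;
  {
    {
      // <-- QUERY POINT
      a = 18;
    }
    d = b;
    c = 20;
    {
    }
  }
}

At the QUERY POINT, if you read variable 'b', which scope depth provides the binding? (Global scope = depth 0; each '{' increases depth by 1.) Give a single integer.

Answer: 1

Derivation:
Step 1: enter scope (depth=1)
Step 2: declare b=89 at depth 1
Step 3: enter scope (depth=2)
Step 4: enter scope (depth=3)
Visible at query point: b=89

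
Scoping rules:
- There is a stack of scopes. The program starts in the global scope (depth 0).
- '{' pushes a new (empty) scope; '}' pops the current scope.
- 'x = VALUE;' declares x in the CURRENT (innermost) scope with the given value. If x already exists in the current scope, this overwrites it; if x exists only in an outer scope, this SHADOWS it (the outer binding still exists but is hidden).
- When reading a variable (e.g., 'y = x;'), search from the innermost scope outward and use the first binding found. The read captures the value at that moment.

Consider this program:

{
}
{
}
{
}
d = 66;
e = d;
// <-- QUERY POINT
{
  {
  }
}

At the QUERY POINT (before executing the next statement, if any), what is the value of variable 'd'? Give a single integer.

Answer: 66

Derivation:
Step 1: enter scope (depth=1)
Step 2: exit scope (depth=0)
Step 3: enter scope (depth=1)
Step 4: exit scope (depth=0)
Step 5: enter scope (depth=1)
Step 6: exit scope (depth=0)
Step 7: declare d=66 at depth 0
Step 8: declare e=(read d)=66 at depth 0
Visible at query point: d=66 e=66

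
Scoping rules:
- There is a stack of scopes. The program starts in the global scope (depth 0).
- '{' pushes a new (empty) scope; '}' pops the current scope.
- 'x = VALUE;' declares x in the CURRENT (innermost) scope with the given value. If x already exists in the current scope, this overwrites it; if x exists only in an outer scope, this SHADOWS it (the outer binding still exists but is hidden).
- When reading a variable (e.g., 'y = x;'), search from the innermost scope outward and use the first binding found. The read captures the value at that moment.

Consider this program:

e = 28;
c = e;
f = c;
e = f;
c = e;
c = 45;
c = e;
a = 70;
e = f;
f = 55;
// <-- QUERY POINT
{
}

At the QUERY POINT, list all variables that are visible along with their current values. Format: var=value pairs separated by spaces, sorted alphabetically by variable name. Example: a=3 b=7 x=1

Answer: a=70 c=28 e=28 f=55

Derivation:
Step 1: declare e=28 at depth 0
Step 2: declare c=(read e)=28 at depth 0
Step 3: declare f=(read c)=28 at depth 0
Step 4: declare e=(read f)=28 at depth 0
Step 5: declare c=(read e)=28 at depth 0
Step 6: declare c=45 at depth 0
Step 7: declare c=(read e)=28 at depth 0
Step 8: declare a=70 at depth 0
Step 9: declare e=(read f)=28 at depth 0
Step 10: declare f=55 at depth 0
Visible at query point: a=70 c=28 e=28 f=55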